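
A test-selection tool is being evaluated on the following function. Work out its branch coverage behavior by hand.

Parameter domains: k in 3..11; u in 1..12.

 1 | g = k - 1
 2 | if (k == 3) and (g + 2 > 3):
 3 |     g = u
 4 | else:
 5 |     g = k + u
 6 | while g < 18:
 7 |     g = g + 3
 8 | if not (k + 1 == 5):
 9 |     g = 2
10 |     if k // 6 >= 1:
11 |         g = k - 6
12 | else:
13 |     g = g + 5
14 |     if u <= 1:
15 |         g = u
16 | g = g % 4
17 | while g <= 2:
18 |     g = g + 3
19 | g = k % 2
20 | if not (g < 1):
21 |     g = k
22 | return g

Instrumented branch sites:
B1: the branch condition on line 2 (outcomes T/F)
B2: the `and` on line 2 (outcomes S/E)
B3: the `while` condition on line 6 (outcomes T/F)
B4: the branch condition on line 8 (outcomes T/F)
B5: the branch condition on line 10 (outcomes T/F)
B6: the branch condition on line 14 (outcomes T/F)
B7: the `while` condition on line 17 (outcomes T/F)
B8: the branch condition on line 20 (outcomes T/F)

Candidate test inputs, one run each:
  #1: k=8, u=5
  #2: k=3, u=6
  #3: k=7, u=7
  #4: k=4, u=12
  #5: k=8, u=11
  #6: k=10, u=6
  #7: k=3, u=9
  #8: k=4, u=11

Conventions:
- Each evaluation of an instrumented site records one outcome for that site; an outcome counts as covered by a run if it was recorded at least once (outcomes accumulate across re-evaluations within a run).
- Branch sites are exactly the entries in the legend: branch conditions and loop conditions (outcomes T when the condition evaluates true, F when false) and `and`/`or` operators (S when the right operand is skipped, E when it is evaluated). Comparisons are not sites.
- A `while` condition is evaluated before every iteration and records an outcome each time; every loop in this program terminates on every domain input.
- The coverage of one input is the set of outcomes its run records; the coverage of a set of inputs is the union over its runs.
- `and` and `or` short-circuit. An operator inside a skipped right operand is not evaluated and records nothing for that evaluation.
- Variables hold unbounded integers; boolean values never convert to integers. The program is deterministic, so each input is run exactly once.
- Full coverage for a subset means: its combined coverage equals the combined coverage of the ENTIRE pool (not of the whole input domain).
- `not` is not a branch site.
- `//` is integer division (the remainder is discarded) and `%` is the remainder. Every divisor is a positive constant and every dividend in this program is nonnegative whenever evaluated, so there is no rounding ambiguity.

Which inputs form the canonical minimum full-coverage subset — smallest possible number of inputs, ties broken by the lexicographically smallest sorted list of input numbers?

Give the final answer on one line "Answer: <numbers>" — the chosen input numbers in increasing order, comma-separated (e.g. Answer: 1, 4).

input #1 (k=8, u=5): events B2->S, B1->F, B3->T, B3->T, B3->F, B4->T, B5->T, B7->T, B7->F, B8->F; covers B1=F, B2=S, B3=T, B3=F, B4=T, B5=T, B7=T, B7=F, B8=F
input #2 (k=3, u=6): events B2->E, B1->T, B3->T, B3->T, B3->T, B3->T, B3->F, B4->T, B5->F, B7->T, B7->F, B8->T; covers B1=T, B2=E, B3=T, B3=F, B4=T, B5=F, B7=T, B7=F, B8=T
input #3 (k=7, u=7): events B2->S, B1->F, B3->T, B3->T, B3->F, B4->T, B5->T, B7->T, B7->F, B8->T; covers B1=F, B2=S, B3=T, B3=F, B4=T, B5=T, B7=T, B7=F, B8=T
input #4 (k=4, u=12): events B2->S, B1->F, B3->T, B3->F, B4->F, B6->F, B7->T, B7->F, B8->F; covers B1=F, B2=S, B3=T, B3=F, B4=F, B6=F, B7=T, B7=F, B8=F
input #5 (k=8, u=11): events B2->S, B1->F, B3->F, B4->T, B5->T, B7->T, B7->F, B8->F; covers B1=F, B2=S, B3=F, B4=T, B5=T, B7=T, B7=F, B8=F
input #6 (k=10, u=6): events B2->S, B1->F, B3->T, B3->F, B4->T, B5->T, B7->T, B7->F, B8->F; covers B1=F, B2=S, B3=T, B3=F, B4=T, B5=T, B7=T, B7=F, B8=F
input #7 (k=3, u=9): events B2->E, B1->T, B3->T, B3->T, B3->T, B3->F, B4->T, B5->F, B7->T, B7->F, B8->T; covers B1=T, B2=E, B3=T, B3=F, B4=T, B5=F, B7=T, B7=F, B8=T
input #8 (k=4, u=11): events B2->S, B1->F, B3->T, B3->F, B4->F, B6->F, B7->F, B8->F; covers B1=F, B2=S, B3=T, B3=F, B4=F, B6=F, B7=F, B8=F
union over all inputs: B1=T, B1=F, B2=S, B2=E, B3=T, B3=F, B4=T, B4=F, B5=T, B5=F, B6=F, B7=T, B7=F, B8=T, B8=F (15 outcomes)
no size-1 subset reaches all 15 outcomes (best union: 9/15)
no size-2 subset reaches all 15 outcomes (best union: 14/15)
the canonical winner is {1, 2, 4}: size 3, full 15-outcome coverage, earliest index list among size-3 covers

Answer: 1, 2, 4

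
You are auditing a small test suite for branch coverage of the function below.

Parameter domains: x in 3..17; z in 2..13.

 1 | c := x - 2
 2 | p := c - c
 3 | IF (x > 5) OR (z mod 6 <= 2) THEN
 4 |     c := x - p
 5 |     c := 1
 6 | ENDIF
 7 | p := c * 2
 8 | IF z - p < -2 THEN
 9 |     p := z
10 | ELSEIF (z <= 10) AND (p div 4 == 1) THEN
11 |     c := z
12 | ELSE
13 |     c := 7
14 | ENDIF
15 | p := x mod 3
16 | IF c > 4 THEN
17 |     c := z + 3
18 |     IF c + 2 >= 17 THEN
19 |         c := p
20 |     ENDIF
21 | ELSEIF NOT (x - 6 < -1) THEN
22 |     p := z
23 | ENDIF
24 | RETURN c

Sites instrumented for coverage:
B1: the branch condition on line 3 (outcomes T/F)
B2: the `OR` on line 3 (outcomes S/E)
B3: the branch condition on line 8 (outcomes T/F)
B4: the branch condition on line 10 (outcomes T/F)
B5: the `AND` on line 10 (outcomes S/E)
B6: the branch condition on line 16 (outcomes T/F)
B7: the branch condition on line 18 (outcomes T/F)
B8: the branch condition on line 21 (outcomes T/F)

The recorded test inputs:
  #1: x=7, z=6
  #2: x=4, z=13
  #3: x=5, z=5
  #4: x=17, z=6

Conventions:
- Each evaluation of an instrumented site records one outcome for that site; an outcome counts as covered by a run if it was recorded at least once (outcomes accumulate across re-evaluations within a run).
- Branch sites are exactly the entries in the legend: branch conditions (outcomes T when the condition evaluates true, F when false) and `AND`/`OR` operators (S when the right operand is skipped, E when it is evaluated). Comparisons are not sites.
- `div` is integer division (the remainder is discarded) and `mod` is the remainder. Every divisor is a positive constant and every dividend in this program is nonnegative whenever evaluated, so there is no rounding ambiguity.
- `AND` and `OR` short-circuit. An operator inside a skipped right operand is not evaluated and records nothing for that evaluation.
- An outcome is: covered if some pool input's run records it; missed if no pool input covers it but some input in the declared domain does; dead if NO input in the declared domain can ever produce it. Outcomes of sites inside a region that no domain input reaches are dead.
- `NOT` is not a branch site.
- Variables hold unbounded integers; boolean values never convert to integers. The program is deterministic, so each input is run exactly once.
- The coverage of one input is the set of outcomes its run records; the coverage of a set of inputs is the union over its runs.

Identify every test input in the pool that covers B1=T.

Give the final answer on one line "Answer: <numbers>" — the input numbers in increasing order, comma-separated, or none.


input #1 (x=7, z=6): records B1=T
input #2 (x=4, z=13): records B1=T
input #3 (x=5, z=5): does not record B1=T
input #4 (x=17, z=6): records B1=T
Answer: 1, 2, 4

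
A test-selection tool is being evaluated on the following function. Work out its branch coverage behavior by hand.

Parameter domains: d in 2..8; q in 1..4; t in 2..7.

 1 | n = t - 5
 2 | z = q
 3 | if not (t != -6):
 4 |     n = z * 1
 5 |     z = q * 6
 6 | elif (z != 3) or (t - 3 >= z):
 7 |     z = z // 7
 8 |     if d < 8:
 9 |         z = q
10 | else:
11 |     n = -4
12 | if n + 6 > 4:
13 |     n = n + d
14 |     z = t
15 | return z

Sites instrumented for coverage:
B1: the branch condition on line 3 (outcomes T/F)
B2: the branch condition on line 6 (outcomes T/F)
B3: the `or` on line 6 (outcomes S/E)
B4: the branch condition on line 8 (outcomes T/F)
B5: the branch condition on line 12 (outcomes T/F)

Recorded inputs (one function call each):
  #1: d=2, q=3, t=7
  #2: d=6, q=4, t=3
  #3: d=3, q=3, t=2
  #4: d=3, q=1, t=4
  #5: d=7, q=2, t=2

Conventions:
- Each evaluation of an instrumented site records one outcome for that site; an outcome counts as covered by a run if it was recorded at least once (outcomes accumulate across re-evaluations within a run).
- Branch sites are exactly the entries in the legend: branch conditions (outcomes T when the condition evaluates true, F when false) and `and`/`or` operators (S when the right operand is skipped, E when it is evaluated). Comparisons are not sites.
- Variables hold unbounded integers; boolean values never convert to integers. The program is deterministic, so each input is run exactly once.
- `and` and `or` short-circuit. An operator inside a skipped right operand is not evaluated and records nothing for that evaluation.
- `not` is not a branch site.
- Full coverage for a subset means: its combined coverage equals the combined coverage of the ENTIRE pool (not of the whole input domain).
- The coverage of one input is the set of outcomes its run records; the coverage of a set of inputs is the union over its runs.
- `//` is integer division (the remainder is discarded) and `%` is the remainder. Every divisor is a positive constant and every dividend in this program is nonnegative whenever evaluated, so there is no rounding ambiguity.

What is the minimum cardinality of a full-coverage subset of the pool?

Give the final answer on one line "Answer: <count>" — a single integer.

input #1, d=2, q=3, t=7: events B1->F, B3->E, B2->T, B4->T, B5->T; outcomes B1=F, B2=T, B3=E, B4=T, B5=T
input #2, d=6, q=4, t=3: events B1->F, B3->S, B2->T, B4->T, B5->F; outcomes B1=F, B2=T, B3=S, B4=T, B5=F
input #3, d=3, q=3, t=2: events B1->F, B3->E, B2->F, B5->F; outcomes B1=F, B2=F, B3=E, B5=F
input #4, d=3, q=1, t=4: events B1->F, B3->S, B2->T, B4->T, B5->T; outcomes B1=F, B2=T, B3=S, B4=T, B5=T
input #5, d=7, q=2, t=2: events B1->F, B3->S, B2->T, B4->T, B5->F; outcomes B1=F, B2=T, B3=S, B4=T, B5=F
together the pool reaches 8 outcomes: B1=F, B2=T, B2=F, B3=S, B3=E, B4=T, B5=T, B5=F
every size-1 subset falls short of the 8 outcomes (best: 5/8)
size 2: inputs {3, 4} cover all 8 outcomes, and no lexicographically smaller subset of this size does

Answer: 2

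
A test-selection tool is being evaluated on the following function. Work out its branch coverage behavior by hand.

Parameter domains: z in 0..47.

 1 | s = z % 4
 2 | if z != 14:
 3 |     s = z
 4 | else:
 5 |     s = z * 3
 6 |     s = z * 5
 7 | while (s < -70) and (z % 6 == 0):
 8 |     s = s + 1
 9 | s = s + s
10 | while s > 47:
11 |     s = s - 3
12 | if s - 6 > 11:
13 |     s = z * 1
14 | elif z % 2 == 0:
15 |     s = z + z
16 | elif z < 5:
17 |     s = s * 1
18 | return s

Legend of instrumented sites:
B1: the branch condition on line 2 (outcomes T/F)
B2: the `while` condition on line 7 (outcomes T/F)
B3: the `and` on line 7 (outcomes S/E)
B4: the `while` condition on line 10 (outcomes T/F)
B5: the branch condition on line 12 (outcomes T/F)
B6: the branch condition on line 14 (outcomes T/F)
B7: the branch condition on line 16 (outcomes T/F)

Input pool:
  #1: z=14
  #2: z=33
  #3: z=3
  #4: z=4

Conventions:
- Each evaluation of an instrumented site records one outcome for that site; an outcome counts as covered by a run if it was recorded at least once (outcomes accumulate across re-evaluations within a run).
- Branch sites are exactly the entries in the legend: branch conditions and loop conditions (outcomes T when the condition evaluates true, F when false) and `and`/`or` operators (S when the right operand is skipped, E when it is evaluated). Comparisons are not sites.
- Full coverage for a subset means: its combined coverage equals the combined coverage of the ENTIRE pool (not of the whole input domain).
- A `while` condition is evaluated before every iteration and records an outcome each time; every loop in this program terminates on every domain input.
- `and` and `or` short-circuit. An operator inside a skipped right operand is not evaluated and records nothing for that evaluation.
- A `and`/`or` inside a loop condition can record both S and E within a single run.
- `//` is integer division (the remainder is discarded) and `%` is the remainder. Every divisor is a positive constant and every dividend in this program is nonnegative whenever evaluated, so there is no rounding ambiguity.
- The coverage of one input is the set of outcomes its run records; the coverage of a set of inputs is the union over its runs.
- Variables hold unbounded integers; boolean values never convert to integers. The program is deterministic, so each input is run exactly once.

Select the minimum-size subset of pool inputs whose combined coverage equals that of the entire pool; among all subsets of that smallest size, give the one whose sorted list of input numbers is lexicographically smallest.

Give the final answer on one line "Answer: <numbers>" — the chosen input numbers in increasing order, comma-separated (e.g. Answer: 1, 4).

test 1 (z=14) fires B1->F, B3->S, B2->F, B4->T, B4->T, B4->T, B4->T, B4->T, B4->T, B4->T, B4->T, B4->T, B4->T, B4->T, ...; hits B1=F, B2=F, B3=S, B4=T, B4=F, B5=T
test 2 (z=33) fires B1->T, B3->S, B2->F, B4->T, B4->T, B4->T, B4->T, B4->T, B4->T, B4->T, B4->F, B5->T; hits B1=T, B2=F, B3=S, B4=T, B4=F, B5=T
test 3 (z=3) fires B1->T, B3->S, B2->F, B4->F, B5->F, B6->F, B7->T; hits B1=T, B2=F, B3=S, B4=F, B5=F, B6=F, B7=T
test 4 (z=4) fires B1->T, B3->S, B2->F, B4->F, B5->F, B6->T; hits B1=T, B2=F, B3=S, B4=F, B5=F, B6=T
the full pool covers 11 outcomes: B1=T, B1=F, B2=F, B3=S, B4=T, B4=F, B5=T, B5=F, B6=T, B6=F, B7=T
every size-1 subset falls short of the 11 outcomes (best: 7/11)
every size-2 subset falls short of the 11 outcomes (best: 10/11)
the canonical winner is {1, 3, 4}: size 3, full 11-outcome coverage, earliest index list among size-3 covers

Answer: 1, 3, 4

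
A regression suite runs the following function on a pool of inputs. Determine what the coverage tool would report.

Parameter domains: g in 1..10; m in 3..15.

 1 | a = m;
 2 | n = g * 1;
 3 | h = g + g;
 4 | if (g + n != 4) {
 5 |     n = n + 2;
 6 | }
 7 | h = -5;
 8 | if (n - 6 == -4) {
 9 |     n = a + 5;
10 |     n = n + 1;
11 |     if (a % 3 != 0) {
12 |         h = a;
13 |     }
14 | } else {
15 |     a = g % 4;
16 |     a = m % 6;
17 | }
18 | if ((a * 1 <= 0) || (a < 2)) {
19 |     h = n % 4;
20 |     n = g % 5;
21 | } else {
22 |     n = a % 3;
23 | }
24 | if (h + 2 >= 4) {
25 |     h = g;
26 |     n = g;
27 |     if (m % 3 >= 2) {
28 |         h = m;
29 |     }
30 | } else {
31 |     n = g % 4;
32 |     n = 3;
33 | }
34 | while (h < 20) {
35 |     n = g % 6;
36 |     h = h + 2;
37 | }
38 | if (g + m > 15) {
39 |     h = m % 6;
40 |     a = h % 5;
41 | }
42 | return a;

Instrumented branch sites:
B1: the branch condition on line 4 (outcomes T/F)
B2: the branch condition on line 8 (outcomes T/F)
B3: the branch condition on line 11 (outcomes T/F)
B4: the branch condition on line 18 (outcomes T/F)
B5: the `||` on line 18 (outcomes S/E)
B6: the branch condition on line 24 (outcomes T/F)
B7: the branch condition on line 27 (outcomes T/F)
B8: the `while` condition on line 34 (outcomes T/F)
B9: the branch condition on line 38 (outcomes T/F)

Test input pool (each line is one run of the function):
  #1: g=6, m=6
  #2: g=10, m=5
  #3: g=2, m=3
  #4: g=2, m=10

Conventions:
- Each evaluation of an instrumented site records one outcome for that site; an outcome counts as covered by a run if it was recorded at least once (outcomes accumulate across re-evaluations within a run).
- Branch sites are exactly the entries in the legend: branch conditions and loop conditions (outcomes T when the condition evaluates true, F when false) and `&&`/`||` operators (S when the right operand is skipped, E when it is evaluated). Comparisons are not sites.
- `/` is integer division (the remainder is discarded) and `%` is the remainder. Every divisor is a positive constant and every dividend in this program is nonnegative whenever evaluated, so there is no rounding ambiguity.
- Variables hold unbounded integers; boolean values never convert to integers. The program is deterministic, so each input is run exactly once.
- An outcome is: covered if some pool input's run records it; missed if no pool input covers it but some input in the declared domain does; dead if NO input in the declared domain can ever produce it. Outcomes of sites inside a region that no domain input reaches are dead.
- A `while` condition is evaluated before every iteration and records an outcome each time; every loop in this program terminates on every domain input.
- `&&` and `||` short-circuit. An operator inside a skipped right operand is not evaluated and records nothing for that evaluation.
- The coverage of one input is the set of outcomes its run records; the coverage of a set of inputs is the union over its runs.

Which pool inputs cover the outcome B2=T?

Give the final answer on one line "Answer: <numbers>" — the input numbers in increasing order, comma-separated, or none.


input #1 (g=6, m=6): misses B2=T
input #2 (g=10, m=5): misses B2=T
input #3 (g=2, m=3): covers B2=T
input #4 (g=2, m=10): covers B2=T
Answer: 3, 4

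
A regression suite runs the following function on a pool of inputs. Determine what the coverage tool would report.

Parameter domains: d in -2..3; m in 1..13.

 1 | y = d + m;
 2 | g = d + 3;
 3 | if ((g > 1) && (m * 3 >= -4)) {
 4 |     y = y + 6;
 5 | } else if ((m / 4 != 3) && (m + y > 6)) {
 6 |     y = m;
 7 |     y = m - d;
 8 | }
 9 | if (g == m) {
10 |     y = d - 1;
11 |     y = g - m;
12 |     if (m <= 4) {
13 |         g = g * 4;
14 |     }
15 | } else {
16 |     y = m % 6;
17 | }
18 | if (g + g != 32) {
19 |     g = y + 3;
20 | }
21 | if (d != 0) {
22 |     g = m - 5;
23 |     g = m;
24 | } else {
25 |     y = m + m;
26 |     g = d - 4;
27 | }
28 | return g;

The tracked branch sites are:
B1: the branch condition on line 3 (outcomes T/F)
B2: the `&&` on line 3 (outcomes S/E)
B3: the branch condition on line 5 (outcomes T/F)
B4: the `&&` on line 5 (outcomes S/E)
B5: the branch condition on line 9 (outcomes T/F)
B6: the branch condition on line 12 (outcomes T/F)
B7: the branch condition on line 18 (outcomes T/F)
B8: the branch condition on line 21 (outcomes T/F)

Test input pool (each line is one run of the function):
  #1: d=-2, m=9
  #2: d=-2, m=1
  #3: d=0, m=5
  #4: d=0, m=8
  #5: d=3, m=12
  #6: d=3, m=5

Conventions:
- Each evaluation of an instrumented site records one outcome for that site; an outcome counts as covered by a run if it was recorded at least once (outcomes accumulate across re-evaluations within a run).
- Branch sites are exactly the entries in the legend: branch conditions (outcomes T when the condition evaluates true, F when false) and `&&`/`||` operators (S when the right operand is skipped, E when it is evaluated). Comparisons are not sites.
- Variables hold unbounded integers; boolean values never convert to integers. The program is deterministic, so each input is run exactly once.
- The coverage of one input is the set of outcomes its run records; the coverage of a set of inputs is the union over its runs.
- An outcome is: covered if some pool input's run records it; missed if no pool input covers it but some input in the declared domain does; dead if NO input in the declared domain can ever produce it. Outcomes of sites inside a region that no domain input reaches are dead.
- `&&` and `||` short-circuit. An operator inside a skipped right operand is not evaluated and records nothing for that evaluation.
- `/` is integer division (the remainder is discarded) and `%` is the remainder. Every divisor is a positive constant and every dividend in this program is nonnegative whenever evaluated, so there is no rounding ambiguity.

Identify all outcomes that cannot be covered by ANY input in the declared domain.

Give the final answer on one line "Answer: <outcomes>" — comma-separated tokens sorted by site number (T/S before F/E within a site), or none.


sweeping the full domain (78 inputs) for each outcome:
  reachable outcomes have witnesses, e.g. B1=T (e.g. d=-1, m=1), B1=F (e.g. d=-2, m=1), B2=S (e.g. d=-2, m=1), B2=E (e.g. d=-1, m=1)
Answer: none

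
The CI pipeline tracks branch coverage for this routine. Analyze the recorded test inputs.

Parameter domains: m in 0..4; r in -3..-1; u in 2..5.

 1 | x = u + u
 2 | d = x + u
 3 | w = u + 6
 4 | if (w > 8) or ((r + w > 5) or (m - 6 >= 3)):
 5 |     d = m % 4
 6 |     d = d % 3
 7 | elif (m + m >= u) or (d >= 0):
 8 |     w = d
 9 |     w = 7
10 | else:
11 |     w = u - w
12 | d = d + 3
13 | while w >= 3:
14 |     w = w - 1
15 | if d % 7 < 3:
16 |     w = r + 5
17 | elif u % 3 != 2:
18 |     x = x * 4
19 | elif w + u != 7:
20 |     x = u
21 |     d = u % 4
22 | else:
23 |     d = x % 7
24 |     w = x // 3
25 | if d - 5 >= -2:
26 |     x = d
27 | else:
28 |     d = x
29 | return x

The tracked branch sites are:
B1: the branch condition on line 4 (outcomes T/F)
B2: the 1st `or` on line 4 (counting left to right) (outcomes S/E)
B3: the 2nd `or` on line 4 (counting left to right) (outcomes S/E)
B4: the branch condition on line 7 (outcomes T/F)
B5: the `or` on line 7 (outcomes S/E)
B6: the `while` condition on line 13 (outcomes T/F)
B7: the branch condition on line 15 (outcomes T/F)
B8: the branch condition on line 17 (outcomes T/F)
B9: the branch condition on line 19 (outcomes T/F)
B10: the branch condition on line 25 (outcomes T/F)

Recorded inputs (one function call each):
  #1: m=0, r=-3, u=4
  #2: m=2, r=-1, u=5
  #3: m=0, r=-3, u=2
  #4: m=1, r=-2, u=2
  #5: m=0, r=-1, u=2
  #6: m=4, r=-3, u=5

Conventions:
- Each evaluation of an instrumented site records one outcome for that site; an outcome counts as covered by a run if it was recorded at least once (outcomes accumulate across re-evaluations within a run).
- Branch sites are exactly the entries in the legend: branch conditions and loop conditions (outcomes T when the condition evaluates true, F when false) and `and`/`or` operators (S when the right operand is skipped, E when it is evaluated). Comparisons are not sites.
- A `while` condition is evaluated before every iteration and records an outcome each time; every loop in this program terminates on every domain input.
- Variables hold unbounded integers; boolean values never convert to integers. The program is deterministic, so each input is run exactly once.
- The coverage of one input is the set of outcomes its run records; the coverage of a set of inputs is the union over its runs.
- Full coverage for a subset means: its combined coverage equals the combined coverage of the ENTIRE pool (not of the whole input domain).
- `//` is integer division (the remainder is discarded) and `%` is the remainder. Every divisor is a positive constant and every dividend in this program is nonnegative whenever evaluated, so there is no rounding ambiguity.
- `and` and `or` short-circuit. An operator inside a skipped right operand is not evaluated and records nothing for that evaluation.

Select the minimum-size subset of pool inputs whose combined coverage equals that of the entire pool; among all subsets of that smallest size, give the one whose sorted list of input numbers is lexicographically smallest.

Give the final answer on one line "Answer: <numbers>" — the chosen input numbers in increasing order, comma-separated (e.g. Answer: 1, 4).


#1 (m=0, r=-3, u=4) -> covered: B1=T, B2=S, B6=T, B6=F, B7=F, B8=T, B10=T
#2 (m=2, r=-1, u=5) -> covered: B1=T, B2=S, B6=T, B6=F, B7=F, B8=F, B9=F, B10=T
#3 (m=0, r=-3, u=2) -> covered: B1=F, B2=E, B3=E, B4=T, B5=E, B6=T, B6=F, B7=T, B10=T
#4 (m=1, r=-2, u=2) -> covered: B1=T, B2=E, B3=S, B6=T, B6=F, B7=F, B8=F, B9=T, B10=F
#5 (m=0, r=-1, u=2) -> covered: B1=T, B2=E, B3=S, B6=T, B6=F, B7=F, B8=F, B9=T, B10=F
#6 (m=4, r=-3, u=5) -> covered: B1=T, B2=S, B6=T, B6=F, B7=F, B8=F, B9=F, B10=T
pool-wide coverage (18 outcomes): B1=T, B1=F, B2=S, B2=E, B3=S, B3=E, B4=T, B5=E, B6=T, B6=F, B7=T, B7=F, B8=T, B8=F, B9=T, B9=F, B10=T, B10=F
checked all size-1 subsets: none covers 18 outcomes (max 9/18)
checked all size-2 subsets: none covers 18 outcomes (max 15/18)
checked all size-3 subsets: none covers 18 outcomes (max 17/18)
inputs {1, 2, 3, 4} (size 4) cover everything; no size-4 subset with a lexicographically smaller index list covers all 18
Answer: 1, 2, 3, 4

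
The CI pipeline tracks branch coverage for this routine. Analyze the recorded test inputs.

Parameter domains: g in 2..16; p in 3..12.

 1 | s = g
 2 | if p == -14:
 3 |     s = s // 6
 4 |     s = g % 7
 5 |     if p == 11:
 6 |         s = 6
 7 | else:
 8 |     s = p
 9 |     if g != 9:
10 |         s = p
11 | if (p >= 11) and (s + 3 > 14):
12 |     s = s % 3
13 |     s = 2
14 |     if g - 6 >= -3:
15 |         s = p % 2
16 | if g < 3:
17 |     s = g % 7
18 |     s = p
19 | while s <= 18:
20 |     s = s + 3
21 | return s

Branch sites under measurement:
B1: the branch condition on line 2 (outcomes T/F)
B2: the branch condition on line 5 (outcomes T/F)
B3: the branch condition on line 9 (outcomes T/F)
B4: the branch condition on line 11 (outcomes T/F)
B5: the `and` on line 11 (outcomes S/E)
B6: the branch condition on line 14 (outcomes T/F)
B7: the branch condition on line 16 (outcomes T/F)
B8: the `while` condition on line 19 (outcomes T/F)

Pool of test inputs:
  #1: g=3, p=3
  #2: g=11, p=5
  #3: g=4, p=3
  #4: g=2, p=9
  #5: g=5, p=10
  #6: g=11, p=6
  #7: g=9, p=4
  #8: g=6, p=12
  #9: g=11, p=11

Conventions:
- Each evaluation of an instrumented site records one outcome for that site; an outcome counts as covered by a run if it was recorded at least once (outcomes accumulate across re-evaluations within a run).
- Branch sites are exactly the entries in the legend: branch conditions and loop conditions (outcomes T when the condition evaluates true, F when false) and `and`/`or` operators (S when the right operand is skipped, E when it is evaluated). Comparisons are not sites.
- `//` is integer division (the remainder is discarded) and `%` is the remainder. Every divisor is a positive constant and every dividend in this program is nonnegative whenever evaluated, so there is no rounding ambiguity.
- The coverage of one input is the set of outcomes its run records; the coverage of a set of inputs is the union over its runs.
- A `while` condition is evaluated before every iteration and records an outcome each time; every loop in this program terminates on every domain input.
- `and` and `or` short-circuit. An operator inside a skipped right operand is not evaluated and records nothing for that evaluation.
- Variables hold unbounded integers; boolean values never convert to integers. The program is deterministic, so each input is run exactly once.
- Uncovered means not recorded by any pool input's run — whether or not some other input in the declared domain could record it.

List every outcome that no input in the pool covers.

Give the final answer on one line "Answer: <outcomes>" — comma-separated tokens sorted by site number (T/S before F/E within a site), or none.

input #1, g=3, p=3: events B1->F, B3->T, B5->S, B4->F, B7->F, B8->T, B8->T, B8->T, B8->T, B8->T, B8->T, B8->F; outcomes B1=F, B3=T, B4=F, B5=S, B7=F, B8=T, B8=F
input #2, g=11, p=5: events B1->F, B3->T, B5->S, B4->F, B7->F, B8->T, B8->T, B8->T, B8->T, B8->T, B8->F; outcomes B1=F, B3=T, B4=F, B5=S, B7=F, B8=T, B8=F
input #3, g=4, p=3: events B1->F, B3->T, B5->S, B4->F, B7->F, B8->T, B8->T, B8->T, B8->T, B8->T, B8->T, B8->F; outcomes B1=F, B3=T, B4=F, B5=S, B7=F, B8=T, B8=F
input #4, g=2, p=9: events B1->F, B3->T, B5->S, B4->F, B7->T, B8->T, B8->T, B8->T, B8->T, B8->F; outcomes B1=F, B3=T, B4=F, B5=S, B7=T, B8=T, B8=F
input #5, g=5, p=10: events B1->F, B3->T, B5->S, B4->F, B7->F, B8->T, B8->T, B8->T, B8->F; outcomes B1=F, B3=T, B4=F, B5=S, B7=F, B8=T, B8=F
input #6, g=11, p=6: events B1->F, B3->T, B5->S, B4->F, B7->F, B8->T, B8->T, B8->T, B8->T, B8->T, B8->F; outcomes B1=F, B3=T, B4=F, B5=S, B7=F, B8=T, B8=F
input #7, g=9, p=4: events B1->F, B3->F, B5->S, B4->F, B7->F, B8->T, B8->T, B8->T, B8->T, B8->T, B8->F; outcomes B1=F, B3=F, B4=F, B5=S, B7=F, B8=T, B8=F
input #8, g=6, p=12: events B1->F, B3->T, B5->E, B4->T, B6->T, B7->F, B8->T, B8->T, B8->T, B8->T, B8->T, B8->T, B8->T, B8->F; outcomes B1=F, B3=T, B4=T, B5=E, B6=T, B7=F, B8=T, B8=F
input #9, g=11, p=11: events B1->F, B3->T, B5->E, B4->F, B7->F, B8->T, B8->T, B8->T, B8->F; outcomes B1=F, B3=T, B4=F, B5=E, B7=F, B8=T, B8=F
union over the pool: B1=F, B3=T, B3=F, B4=T, B4=F, B5=S, B5=E, B6=T, B7=T, B7=F, B8=T, B8=F
uncovered (4 of 16): B1=T, B2=T, B2=F, B6=F

Answer: B1=T, B2=T, B2=F, B6=F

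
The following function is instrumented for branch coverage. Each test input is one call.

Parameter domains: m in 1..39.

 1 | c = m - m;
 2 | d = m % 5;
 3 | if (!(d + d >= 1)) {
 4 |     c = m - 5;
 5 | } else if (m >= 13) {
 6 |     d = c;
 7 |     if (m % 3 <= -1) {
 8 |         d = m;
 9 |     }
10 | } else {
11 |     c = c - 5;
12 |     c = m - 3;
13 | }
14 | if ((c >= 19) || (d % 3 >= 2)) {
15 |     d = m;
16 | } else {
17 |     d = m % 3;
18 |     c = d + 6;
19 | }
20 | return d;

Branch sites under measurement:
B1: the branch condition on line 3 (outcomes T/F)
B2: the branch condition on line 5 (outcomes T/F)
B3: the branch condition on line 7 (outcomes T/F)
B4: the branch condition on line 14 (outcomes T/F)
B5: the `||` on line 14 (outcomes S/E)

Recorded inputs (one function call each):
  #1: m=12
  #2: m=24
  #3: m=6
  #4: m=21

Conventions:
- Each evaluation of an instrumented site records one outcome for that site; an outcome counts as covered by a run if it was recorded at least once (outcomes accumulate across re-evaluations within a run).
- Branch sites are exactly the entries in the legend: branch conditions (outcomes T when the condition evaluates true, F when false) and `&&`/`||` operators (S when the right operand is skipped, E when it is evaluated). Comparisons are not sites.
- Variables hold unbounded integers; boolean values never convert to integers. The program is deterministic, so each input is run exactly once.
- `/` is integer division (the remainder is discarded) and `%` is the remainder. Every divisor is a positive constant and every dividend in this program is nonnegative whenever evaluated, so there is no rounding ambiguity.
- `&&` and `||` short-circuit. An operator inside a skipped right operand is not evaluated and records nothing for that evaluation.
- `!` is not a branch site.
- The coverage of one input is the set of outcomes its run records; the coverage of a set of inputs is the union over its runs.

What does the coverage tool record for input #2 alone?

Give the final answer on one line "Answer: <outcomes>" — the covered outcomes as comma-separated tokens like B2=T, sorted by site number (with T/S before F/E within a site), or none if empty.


Running input #2 (m=24), event by event:
  B1->F, B2->T, B3->F, B5->E, B4->F
deduplicating events, the covered set is: B1=F, B2=T, B3=F, B4=F, B5=E
Answer: B1=F, B2=T, B3=F, B4=F, B5=E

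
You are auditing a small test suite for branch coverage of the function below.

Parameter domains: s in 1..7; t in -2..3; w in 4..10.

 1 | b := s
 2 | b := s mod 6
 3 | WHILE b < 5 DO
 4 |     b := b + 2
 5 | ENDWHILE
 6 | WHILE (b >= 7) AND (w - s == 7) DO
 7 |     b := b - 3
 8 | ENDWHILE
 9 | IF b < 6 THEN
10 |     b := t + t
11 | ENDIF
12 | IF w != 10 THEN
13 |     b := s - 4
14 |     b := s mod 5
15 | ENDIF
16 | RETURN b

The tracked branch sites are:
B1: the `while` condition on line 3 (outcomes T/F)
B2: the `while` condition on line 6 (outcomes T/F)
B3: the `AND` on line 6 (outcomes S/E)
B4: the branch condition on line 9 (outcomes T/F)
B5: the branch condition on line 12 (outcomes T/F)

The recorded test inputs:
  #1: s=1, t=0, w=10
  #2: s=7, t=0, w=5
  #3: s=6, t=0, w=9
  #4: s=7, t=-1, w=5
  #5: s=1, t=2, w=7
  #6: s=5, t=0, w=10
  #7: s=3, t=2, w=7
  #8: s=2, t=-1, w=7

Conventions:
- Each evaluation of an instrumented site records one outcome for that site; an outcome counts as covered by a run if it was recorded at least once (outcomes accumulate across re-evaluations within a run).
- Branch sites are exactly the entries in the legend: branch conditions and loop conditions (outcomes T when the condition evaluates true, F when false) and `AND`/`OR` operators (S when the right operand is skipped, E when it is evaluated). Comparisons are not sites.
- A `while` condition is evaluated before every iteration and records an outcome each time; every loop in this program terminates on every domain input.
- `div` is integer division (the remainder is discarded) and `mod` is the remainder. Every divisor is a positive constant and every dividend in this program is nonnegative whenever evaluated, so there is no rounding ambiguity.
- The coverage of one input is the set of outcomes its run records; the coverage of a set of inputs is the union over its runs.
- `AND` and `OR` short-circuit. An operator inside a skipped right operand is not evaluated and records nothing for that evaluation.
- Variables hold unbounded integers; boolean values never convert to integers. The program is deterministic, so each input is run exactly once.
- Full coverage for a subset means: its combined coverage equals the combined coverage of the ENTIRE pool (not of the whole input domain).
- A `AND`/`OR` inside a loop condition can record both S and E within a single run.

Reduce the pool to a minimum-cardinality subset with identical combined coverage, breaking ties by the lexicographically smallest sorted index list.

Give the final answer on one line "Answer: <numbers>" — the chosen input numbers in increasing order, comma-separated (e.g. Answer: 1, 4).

#1 (s=1, t=0, w=10) -> covered: B1=T, B1=F, B2=F, B3=S, B4=T, B5=F
#2 (s=7, t=0, w=5) -> covered: B1=T, B1=F, B2=F, B3=S, B4=T, B5=T
#3 (s=6, t=0, w=9) -> covered: B1=T, B1=F, B2=F, B3=S, B4=F, B5=T
#4 (s=7, t=-1, w=5) -> covered: B1=T, B1=F, B2=F, B3=S, B4=T, B5=T
#5 (s=1, t=2, w=7) -> covered: B1=T, B1=F, B2=F, B3=S, B4=T, B5=T
#6 (s=5, t=0, w=10) -> covered: B1=F, B2=F, B3=S, B4=T, B5=F
#7 (s=3, t=2, w=7) -> covered: B1=T, B1=F, B2=F, B3=S, B4=T, B5=T
#8 (s=2, t=-1, w=7) -> covered: B1=T, B1=F, B2=F, B3=S, B4=F, B5=T
together the pool reaches 8 outcomes: B1=T, B1=F, B2=F, B3=S, B4=T, B4=F, B5=T, B5=F
no size-1 subset reaches all 8 outcomes (best union: 6/8)
size 2: inputs {1, 3} cover all 8 outcomes, and no lexicographically smaller subset of this size does

Answer: 1, 3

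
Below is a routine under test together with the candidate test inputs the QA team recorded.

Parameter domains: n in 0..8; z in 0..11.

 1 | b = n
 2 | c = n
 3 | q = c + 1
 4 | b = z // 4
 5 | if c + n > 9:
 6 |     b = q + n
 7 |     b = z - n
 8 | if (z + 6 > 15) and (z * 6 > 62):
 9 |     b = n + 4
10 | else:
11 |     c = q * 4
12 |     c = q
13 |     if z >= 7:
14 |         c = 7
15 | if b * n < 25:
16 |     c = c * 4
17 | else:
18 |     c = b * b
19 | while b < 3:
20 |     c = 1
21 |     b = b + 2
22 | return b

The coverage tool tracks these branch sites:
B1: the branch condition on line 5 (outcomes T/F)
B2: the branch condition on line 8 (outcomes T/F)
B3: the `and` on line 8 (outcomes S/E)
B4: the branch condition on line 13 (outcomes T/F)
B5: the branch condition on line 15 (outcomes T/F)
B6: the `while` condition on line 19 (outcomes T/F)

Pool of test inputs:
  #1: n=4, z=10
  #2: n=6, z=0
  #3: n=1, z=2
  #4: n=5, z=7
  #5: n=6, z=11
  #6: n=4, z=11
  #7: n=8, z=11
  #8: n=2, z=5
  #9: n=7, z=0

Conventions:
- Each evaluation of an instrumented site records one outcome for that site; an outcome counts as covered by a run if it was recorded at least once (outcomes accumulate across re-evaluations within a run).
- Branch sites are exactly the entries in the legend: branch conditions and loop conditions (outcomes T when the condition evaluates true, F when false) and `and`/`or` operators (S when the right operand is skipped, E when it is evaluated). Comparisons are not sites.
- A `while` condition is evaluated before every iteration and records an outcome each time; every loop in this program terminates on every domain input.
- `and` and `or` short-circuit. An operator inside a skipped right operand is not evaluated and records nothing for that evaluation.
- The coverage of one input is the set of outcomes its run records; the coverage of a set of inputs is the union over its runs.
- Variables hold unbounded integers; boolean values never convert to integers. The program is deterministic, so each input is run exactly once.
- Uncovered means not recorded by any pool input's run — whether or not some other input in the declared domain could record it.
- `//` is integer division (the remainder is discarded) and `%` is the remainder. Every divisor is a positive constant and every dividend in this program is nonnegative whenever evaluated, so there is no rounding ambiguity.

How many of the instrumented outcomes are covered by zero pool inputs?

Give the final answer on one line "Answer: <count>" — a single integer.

run #1 (n=4, z=10) records B1=F, B2=F, B3=E, B4=T, B5=T, B6=T, B6=F
run #2 (n=6, z=0) records B1=T, B2=F, B3=S, B4=F, B5=T, B6=T, B6=F
run #3 (n=1, z=2) records B1=F, B2=F, B3=S, B4=F, B5=T, B6=T, B6=F
run #4 (n=5, z=7) records B1=T, B2=F, B3=S, B4=T, B5=T, B6=T, B6=F
run #5 (n=6, z=11) records B1=T, B2=T, B3=E, B5=F, B6=F
run #6 (n=4, z=11) records B1=F, B2=T, B3=E, B5=F, B6=F
run #7 (n=8, z=11) records B1=T, B2=T, B3=E, B5=F, B6=F
run #8 (n=2, z=5) records B1=F, B2=F, B3=S, B4=F, B5=T, B6=T, B6=F
run #9 (n=7, z=0) records B1=T, B2=F, B3=S, B4=F, B5=T, B6=T, B6=F
union over the pool: B1=T, B1=F, B2=T, B2=F, B3=S, B3=E, B4=T, B4=F, B5=T, B5=F, B6=T, B6=F
uncovered (0 of 12): none

Answer: 0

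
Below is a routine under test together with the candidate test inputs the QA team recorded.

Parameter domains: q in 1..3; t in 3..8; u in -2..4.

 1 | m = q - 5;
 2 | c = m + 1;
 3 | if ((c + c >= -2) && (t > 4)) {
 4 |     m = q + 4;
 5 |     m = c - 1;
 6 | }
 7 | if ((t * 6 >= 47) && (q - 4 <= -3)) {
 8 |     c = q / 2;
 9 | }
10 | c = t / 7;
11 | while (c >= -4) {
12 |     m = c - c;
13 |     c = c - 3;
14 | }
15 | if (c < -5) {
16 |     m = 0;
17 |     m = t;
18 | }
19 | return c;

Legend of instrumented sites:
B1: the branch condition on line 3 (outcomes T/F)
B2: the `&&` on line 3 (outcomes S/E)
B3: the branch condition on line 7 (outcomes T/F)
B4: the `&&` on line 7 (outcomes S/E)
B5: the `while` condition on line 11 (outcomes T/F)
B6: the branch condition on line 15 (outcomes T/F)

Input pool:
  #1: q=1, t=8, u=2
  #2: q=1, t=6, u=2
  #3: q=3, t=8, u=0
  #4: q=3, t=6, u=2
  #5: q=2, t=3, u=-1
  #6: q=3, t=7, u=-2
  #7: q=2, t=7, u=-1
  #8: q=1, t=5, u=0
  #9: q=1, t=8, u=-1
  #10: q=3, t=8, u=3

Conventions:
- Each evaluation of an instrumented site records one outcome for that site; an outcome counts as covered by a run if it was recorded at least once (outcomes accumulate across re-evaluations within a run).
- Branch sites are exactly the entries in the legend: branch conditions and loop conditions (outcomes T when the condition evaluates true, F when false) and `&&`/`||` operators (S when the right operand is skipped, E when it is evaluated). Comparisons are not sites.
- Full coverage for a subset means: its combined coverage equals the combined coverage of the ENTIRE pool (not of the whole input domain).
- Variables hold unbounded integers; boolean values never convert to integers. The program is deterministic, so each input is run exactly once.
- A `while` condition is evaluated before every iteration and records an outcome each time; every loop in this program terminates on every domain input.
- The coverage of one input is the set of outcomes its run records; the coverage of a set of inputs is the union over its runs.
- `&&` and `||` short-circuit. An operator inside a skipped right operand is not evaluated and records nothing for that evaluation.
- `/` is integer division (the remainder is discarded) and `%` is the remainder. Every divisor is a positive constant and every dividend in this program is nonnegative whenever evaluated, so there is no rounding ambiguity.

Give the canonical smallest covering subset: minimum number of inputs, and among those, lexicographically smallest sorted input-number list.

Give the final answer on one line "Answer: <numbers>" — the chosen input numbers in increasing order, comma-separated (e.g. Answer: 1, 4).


#1 (q=1, t=8, u=2) -> B2->S, B1->F, B4->E, B3->T, B5->T, B5->T, B5->F, B6->F; covered: B1=F, B2=S, B3=T, B4=E, B5=T, B5=F, B6=F
#2 (q=1, t=6, u=2) -> B2->S, B1->F, B4->S, B3->F, B5->T, B5->T, B5->F, B6->T; covered: B1=F, B2=S, B3=F, B4=S, B5=T, B5=F, B6=T
#3 (q=3, t=8, u=0) -> B2->E, B1->T, B4->E, B3->F, B5->T, B5->T, B5->F, B6->F; covered: B1=T, B2=E, B3=F, B4=E, B5=T, B5=F, B6=F
#4 (q=3, t=6, u=2) -> B2->E, B1->T, B4->S, B3->F, B5->T, B5->T, B5->F, B6->T; covered: B1=T, B2=E, B3=F, B4=S, B5=T, B5=F, B6=T
#5 (q=2, t=3, u=-1) -> B2->S, B1->F, B4->S, B3->F, B5->T, B5->T, B5->F, B6->T; covered: B1=F, B2=S, B3=F, B4=S, B5=T, B5=F, B6=T
#6 (q=3, t=7, u=-2) -> B2->E, B1->T, B4->S, B3->F, B5->T, B5->T, B5->F, B6->F; covered: B1=T, B2=E, B3=F, B4=S, B5=T, B5=F, B6=F
#7 (q=2, t=7, u=-1) -> B2->S, B1->F, B4->S, B3->F, B5->T, B5->T, B5->F, B6->F; covered: B1=F, B2=S, B3=F, B4=S, B5=T, B5=F, B6=F
#8 (q=1, t=5, u=0) -> B2->S, B1->F, B4->S, B3->F, B5->T, B5->T, B5->F, B6->T; covered: B1=F, B2=S, B3=F, B4=S, B5=T, B5=F, B6=T
#9 (q=1, t=8, u=-1) -> B2->S, B1->F, B4->E, B3->T, B5->T, B5->T, B5->F, B6->F; covered: B1=F, B2=S, B3=T, B4=E, B5=T, B5=F, B6=F
#10 (q=3, t=8, u=3) -> B2->E, B1->T, B4->E, B3->F, B5->T, B5->T, B5->F, B6->F; covered: B1=T, B2=E, B3=F, B4=E, B5=T, B5=F, B6=F
pool-wide coverage (12 outcomes): B1=T, B1=F, B2=S, B2=E, B3=T, B3=F, B4=S, B4=E, B5=T, B5=F, B6=T, B6=F
checked all size-1 subsets: none covers 12 outcomes (max 7/12)
the canonical winner is {1, 4}: size 2, full 12-outcome coverage, earliest index list among size-2 covers
Answer: 1, 4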